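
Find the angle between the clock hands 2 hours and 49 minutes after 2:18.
First find the time 2 hours and 49 minutes after 2:18.
Total minutes: 2 x 60 + 18 + 2 x 60 + 49 = 307.
307 mod 720 = 307 minutes = 5:07.
Now compute the angle at 5:07:
Hour hand: 5 x 30 + 7 x 0.5 = 153.5 degrees
Minute hand: 7 x 6 = 42 degrees
Difference: |153.5 - 42| = 111.5 degrees
The angle is 111.5 degrees

Final answer: 111.5 degrees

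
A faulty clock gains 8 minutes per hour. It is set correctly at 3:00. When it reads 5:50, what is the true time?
For every 60 true minutes, the faulty clock advances 68 minutes, so 1 faulty-clock minute corresponds to 60/68 true minutes.
From 3:00 to 5:50 on the faulty dial is 170 minutes.
True elapsed: 170 x 60/68 = 150 minutes = 2 hours and 30 minutes.
True time: 3:00 + 2 hours and 30 minutes = 5:30.

Final answer: 5:30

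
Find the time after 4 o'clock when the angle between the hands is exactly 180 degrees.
For hands to be 180 degrees apart: |30H - 5.5t| = 180
With H = 4: t = (30 x 4 + 180)/5.5 = 54.55 or t = (30 x 4 - 180)/5.5 = -10.91
First valid solution (0 < t < 60): t = 54.55 minutes
The hands are opposite at 54.55 minutes past 4:00.

Final answer: 54.55 minutes past 4:00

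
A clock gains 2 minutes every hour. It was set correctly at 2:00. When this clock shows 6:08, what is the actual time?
For every 60 true minutes, the faulty clock advances 62 minutes, so 1 faulty-clock minute corresponds to 60/62 true minutes.
From 2:00 to 6:08 on the faulty dial is 248 minutes.
True elapsed: 248 x 60/62 = 240 minutes = 4 hours.
True time: 2:00 + 4 hours = 6:00.

Final answer: 6:00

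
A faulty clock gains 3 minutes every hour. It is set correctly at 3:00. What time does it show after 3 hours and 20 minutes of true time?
For every 60 true minutes, the faulty clock advances 60 + 3 = 63 minutes.
True elapsed: 3 hours and 20 minutes = 200 minutes.
Faulty clock advances: 200 x 63/60 = 210 minutes (drift: 10 minutes ahead).
Shown time: 3:00 + 210 minutes = 6:30.

Final answer: 6:30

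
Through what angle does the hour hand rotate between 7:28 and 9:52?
The hour hand moves 0.5 degrees per minute.
Time elapsed: 9:52 - 7:28 = 144 minutes
Angular displacement: 144 x 0.5 = 72 degrees

Final answer: 72 degrees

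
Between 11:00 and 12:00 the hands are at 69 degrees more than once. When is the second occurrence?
At t minutes past 11:00, the hour hand is at 30 x 11 + 0.5t degrees and the minute hand is at 6t degrees.
The smaller angle between them is 69 degrees when |30H - 5.5t| = 69 or |30H - 5.5t| = 291.
With H = 11, solve 30 x 11 - 5.5t = +/- target for each target:
  t = (30 x 11 - 69) / 5.5 = 47.45
  t = (30 x 11 + 69) / 5.5 = 72.55 (outside (0, 60))
  t = (30 x 11 - 291) / 5.5 = 7.09
  t = (30 x 11 + 291) / 5.5 = 112.91 (outside (0, 60))
Valid solutions in (0, 60): {7.09, 47.45} minutes.
The second occurrence is t = 47.45 minutes.
The hands form a 69-degree angle at 47.45 minutes past 11:00.

Final answer: 47.45 minutes past 11:00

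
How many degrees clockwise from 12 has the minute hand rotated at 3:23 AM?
The minute hand moves 6 degrees per minute.
At 3:23: 23 x 6 = 138 degrees

Final answer: 138 degrees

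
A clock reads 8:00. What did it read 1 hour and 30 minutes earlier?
Starting time: 8:00 = 480 total minutes past 12:00
Subtracting: 1 hour and 30 minutes = 90 minutes
480 - 90 = 390 minutes
= 6 hours and 30 minutes past 12:00 = 6:30

Final answer: 6:30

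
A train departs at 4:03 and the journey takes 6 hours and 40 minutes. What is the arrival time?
Starting time: 4:03
Adding 40 minutes to 3 minutes: 3 + 40 = 43 minutes
Adding 6 hours: 4 + 6 = 10
Final time: 10:43

Final answer: 10:43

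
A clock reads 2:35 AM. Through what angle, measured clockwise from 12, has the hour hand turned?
The hour hand moves 30 degrees per hour and 0.5 degrees per minute.
At 2:35: (2) x 30 + 35 x 0.5 = 60 + 17.5 = 77.5 degrees

Final answer: 77.5 degrees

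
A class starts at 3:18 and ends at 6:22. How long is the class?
From 3:18 to 6:22:
(6 x 60 + 22) - (3 x 60 + 18) = 382 - 198 = 184 minutes
= 3 hours and 4 minutes

Final answer: 3 hours and 4 minutes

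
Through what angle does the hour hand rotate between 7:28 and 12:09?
The hour hand moves 0.5 degrees per minute.
Time elapsed: 12:09 - 7:28 = 281 minutes
Angular displacement: 281 x 0.5 = 140.5 degrees

Final answer: 140.5 degrees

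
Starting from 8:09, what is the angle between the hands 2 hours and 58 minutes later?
First find the time 2 hours and 58 minutes after 8:09.
Total minutes: 8 x 60 + 9 + 2 x 60 + 58 = 667.
667 mod 720 = 667 minutes = 11:07.
Now compute the angle at 11:07:
Hour hand: 11 x 30 + 7 x 0.5 = 333.5 degrees
Minute hand: 7 x 6 = 42 degrees
Difference: |333.5 - 42| = 291.5 degrees
Smaller angle: 360 - 291.5 = 68.5 degrees

Final answer: 68.5 degrees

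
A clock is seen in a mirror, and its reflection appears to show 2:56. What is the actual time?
Reflection across the vertical (12-6) axis maps a hand at angle A degrees to (360 - A) degrees, which sends a reading of T minutes past 12:00 to (720 - T) minutes past 12:00.
Mirror reads 2:56 = 176 minutes past 12:00.
Actual time: (720 - 176) mod 720 = 544 minutes = 9:04.

Final answer: 9:04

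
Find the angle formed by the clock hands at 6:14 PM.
Hour hand position: 6 x 30 + 14 x 0.5 = 187 degrees
Minute hand position: 14 x 6 = 84 degrees
Difference: |187 - 84| = 103 degrees
The angle between the hands is 103 degrees

Final answer: 103 degrees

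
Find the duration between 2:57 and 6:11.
From 2:57 to 6:11:
(6 x 60 + 11) - (2 x 60 + 57) = 371 - 177 = 194 minutes
= 3 hours and 14 minutes

Final answer: 3 hours and 14 minutes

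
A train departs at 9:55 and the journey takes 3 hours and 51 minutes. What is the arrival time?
Starting time: 9:55
Adding 51 minutes to 55 minutes: 55 + 51 = 106 minutes = 1 hour and 46 minutes
Adding 3 hours: 9 + 3 + 1 (carry) = 13 - 12 = 1
Final time: 1:46

Final answer: 1:46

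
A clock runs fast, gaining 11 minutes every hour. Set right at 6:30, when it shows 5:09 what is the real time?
For every 60 true minutes, the faulty clock advances 71 minutes, so 1 faulty-clock minute corresponds to 60/71 true minutes.
From 6:30 to 5:09 on the faulty dial is 639 minutes.
True elapsed: 639 x 60/71 = 540 minutes = 9 hours.
True time: 6:30 + 9 hours = 3:30.

Final answer: 3:30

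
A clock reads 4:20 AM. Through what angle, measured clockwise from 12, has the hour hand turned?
The hour hand moves 30 degrees per hour and 0.5 degrees per minute.
At 4:20: (4) x 30 + 20 x 0.5 = 120 + 10 = 130 degrees

Final answer: 130 degrees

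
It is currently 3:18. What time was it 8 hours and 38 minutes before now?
Starting time: 3:18 = 198 total minutes past 12:00
Subtracting: 8 hours and 38 minutes = 518 minutes
198 - 518 = -320 (negative, add 12 hours = 720) = 400 minutes
= 6 hours and 40 minutes past 12:00 = 6:40

Final answer: 6:40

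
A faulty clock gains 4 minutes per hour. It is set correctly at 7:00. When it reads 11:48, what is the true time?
For every 60 true minutes, the faulty clock advances 64 minutes, so 1 faulty-clock minute corresponds to 60/64 true minutes.
From 7:00 to 11:48 on the faulty dial is 288 minutes.
True elapsed: 288 x 60/64 = 270 minutes = 4 hours and 30 minutes.
True time: 7:00 + 4 hours and 30 minutes = 11:30.

Final answer: 11:30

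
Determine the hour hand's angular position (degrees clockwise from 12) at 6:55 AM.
The hour hand moves 30 degrees per hour and 0.5 degrees per minute.
At 6:55: (6) x 30 + 55 x 0.5 = 180 + 27.5 = 207.5 degrees

Final answer: 207.5 degrees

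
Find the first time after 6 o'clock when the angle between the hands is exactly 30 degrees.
At t minutes past 6:00, the hour hand is at 30 x 6 + 0.5t degrees and the minute hand is at 6t degrees.
The smaller angle between them is 30 degrees when |30H - 5.5t| = 30 or |30H - 5.5t| = 330.
With H = 6, solve 30 x 6 - 5.5t = +/- target for each target:
  t = (30 x 6 - 30) / 5.5 = 27.27
  t = (30 x 6 + 30) / 5.5 = 38.18
  t = (30 x 6 - 330) / 5.5 = -27.27 (outside (0, 60))
  t = (30 x 6 + 330) / 5.5 = 92.73 (outside (0, 60))
Valid solutions in (0, 60): {27.27, 38.18} minutes.
The first occurrence is t = 27.27 minutes.
The hands form a 30-degree angle at 27.27 minutes past 6:00.

Final answer: 27.27 minutes past 6:00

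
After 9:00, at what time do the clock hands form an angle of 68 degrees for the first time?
At t minutes past 9:00, the hour hand is at 30 x 9 + 0.5t degrees and the minute hand is at 6t degrees.
The smaller angle between them is 68 degrees when |30H - 5.5t| = 68 or |30H - 5.5t| = 292.
With H = 9, solve 30 x 9 - 5.5t = +/- target for each target:
  t = (30 x 9 - 68) / 5.5 = 36.73
  t = (30 x 9 + 68) / 5.5 = 61.45 (outside (0, 60))
  t = (30 x 9 - 292) / 5.5 = -4 (outside (0, 60))
  t = (30 x 9 + 292) / 5.5 = 102.18 (outside (0, 60))
Valid solutions in (0, 60): {36.73} minutes.
The first occurrence is t = 36.73 minutes.
The hands form a 68-degree angle at 36.73 minutes past 9:00.

Final answer: 36.73 minutes past 9:00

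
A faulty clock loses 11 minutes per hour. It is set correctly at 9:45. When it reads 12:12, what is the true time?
For every 60 true minutes, the faulty clock advances 49 minutes, so 1 faulty-clock minute corresponds to 60/49 true minutes.
From 9:45 to 12:12 on the faulty dial is 147 minutes.
True elapsed: 147 x 60/49 = 180 minutes = 3 hours.
True time: 9:45 + 3 hours = 12:45.

Final answer: 12:45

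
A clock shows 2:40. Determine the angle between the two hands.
Hour hand position: 2 x 30 + 40 x 0.5 = 80 degrees
Minute hand position: 40 x 6 = 240 degrees
Difference: |80 - 240| = 160 degrees
The angle between the hands is 160 degrees

Final answer: 160 degrees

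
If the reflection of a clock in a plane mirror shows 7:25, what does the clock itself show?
Reflection across the vertical (12-6) axis maps a hand at angle A degrees to (360 - A) degrees, which sends a reading of T minutes past 12:00 to (720 - T) minutes past 12:00.
Mirror reads 7:25 = 445 minutes past 12:00.
Actual time: (720 - 445) mod 720 = 275 minutes = 4:35.

Final answer: 4:35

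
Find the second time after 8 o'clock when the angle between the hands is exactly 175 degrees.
At t minutes past 8:00, the hour hand is at 30 x 8 + 0.5t degrees and the minute hand is at 6t degrees.
The smaller angle between them is 175 degrees when |30H - 5.5t| = 175 or |30H - 5.5t| = 185.
With H = 8, solve 30 x 8 - 5.5t = +/- target for each target:
  t = (30 x 8 - 175) / 5.5 = 11.82
  t = (30 x 8 + 175) / 5.5 = 75.45 (outside (0, 60))
  t = (30 x 8 - 185) / 5.5 = 10
  t = (30 x 8 + 185) / 5.5 = 77.27 (outside (0, 60))
Valid solutions in (0, 60): {10, 11.82} minutes.
The second occurrence is t = 11.82 minutes.
The hands form a 175-degree angle at 11.82 minutes past 8:00.

Final answer: 11.82 minutes past 8:00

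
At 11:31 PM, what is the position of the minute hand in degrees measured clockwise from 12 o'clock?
The minute hand moves 6 degrees per minute.
At 11:31: 31 x 6 = 186 degrees

Final answer: 186 degrees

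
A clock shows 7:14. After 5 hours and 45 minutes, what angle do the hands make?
First find the time 5 hours and 45 minutes after 7:14.
Total minutes: 7 x 60 + 14 + 5 x 60 + 45 = 779.
779 mod 720 = 59 minutes = 12:59.
Now compute the angle at 12:59:
Hour hand: 0 x 30 + 59 x 0.5 = 29.5 degrees
Minute hand: 59 x 6 = 354 degrees
Difference: |29.5 - 354| = 324.5 degrees
Smaller angle: 360 - 324.5 = 35.5 degrees

Final answer: 35.5 degrees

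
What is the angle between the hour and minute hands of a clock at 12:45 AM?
Hour hand position: 0 x 30 + 45 x 0.5 = 22.5 degrees
Minute hand position: 45 x 6 = 270 degrees
Difference: |22.5 - 270| = 247.5 degrees
Since 247.5 > 180, the smaller angle is 360 - 247.5 = 112.5 degrees

Final answer: 112.5 degrees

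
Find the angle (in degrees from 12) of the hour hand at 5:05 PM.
The hour hand moves 30 degrees per hour and 0.5 degrees per minute.
At 5:05: (5) x 30 + 5 x 0.5 = 150 + 2.5 = 152.5 degrees

Final answer: 152.5 degrees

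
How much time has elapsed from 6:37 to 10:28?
From 6:37 to 10:28:
(10 x 60 + 28) - (6 x 60 + 37) = 628 - 397 = 231 minutes
= 3 hours and 51 minutes

Final answer: 3 hours and 51 minutes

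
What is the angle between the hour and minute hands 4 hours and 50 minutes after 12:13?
First find the time 4 hours and 50 minutes after 12:13.
Total minutes: 12 x 60 + 13 + 4 x 60 + 50 = 1023.
1023 mod 720 = 303 minutes = 5:03.
Now compute the angle at 5:03:
Hour hand: 5 x 30 + 3 x 0.5 = 151.5 degrees
Minute hand: 3 x 6 = 18 degrees
Difference: |151.5 - 18| = 133.5 degrees
The angle is 133.5 degrees

Final answer: 133.5 degrees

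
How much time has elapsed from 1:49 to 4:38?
From 1:49 to 4:38:
(4 x 60 + 38) - (1 x 60 + 49) = 278 - 109 = 169 minutes
= 2 hours and 49 minutes

Final answer: 2 hours and 49 minutes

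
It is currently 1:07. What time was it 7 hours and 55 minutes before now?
Starting time: 1:07 = 67 total minutes past 12:00
Subtracting: 7 hours and 55 minutes = 475 minutes
67 - 475 = -408 (negative, add 12 hours = 720) = 312 minutes
= 5 hours and 12 minutes past 12:00 = 5:12

Final answer: 5:12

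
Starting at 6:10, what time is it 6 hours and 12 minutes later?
Starting time: 6:10
Adding 12 minutes to 10 minutes: 10 + 12 = 22 minutes
Adding 6 hours: 6 + 6 = 12
Final time: 12:22

Final answer: 12:22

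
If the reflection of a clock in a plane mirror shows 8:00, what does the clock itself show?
Reflection across the vertical (12-6) axis maps a hand at angle A degrees to (360 - A) degrees, which sends a reading of T minutes past 12:00 to (720 - T) minutes past 12:00.
Mirror reads 8:00 = 480 minutes past 12:00.
Actual time: (720 - 480) mod 720 = 240 minutes = 4:00.

Final answer: 4:00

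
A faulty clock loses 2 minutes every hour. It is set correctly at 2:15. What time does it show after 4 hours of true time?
For every 60 true minutes, the faulty clock advances 60 - 2 = 58 minutes.
True elapsed: 4 hours = 240 minutes.
Faulty clock advances: 240 x 58/60 = 232 minutes (drift: 8 minutes behind).
Shown time: 2:15 + 232 minutes = 6:07.

Final answer: 6:07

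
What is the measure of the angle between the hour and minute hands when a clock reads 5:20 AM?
Hour hand position: 5 x 30 + 20 x 0.5 = 160 degrees
Minute hand position: 20 x 6 = 120 degrees
Difference: |160 - 120| = 40 degrees
The angle between the hands is 40 degrees

Final answer: 40 degrees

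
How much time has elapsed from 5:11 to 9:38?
From 5:11 to 9:38:
(9 x 60 + 38) - (5 x 60 + 11) = 578 - 311 = 267 minutes
= 4 hours and 27 minutes

Final answer: 4 hours and 27 minutes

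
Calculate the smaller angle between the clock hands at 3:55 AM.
Hour hand position: 3 x 30 + 55 x 0.5 = 117.5 degrees
Minute hand position: 55 x 6 = 330 degrees
Difference: |117.5 - 330| = 212.5 degrees
Since 212.5 > 180, the smaller angle is 360 - 212.5 = 147.5 degrees

Final answer: 147.5 degrees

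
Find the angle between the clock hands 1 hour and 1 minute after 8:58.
First find the time 1 hour and 1 minute after 8:58.
Total minutes: 8 x 60 + 58 + 1 x 60 + 1 = 599.
599 mod 720 = 599 minutes = 9:59.
Now compute the angle at 9:59:
Hour hand: 9 x 30 + 59 x 0.5 = 299.5 degrees
Minute hand: 59 x 6 = 354 degrees
Difference: |299.5 - 354| = 54.5 degrees
The angle is 54.5 degrees

Final answer: 54.5 degrees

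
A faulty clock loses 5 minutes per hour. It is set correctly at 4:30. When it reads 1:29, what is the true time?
For every 60 true minutes, the faulty clock advances 55 minutes, so 1 faulty-clock minute corresponds to 60/55 true minutes.
From 4:30 to 1:29 on the faulty dial is 539 minutes.
True elapsed: 539 x 60/55 = 588 minutes = 9 hours and 48 minutes.
True time: 4:30 + 9 hours and 48 minutes = 2:18.

Final answer: 2:18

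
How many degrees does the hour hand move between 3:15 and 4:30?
The hour hand moves 0.5 degrees per minute.
Time elapsed: 4:30 - 3:15 = 75 minutes
Angular displacement: 75 x 0.5 = 37.5 degrees

Final answer: 37.5 degrees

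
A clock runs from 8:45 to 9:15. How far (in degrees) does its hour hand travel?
The hour hand moves 0.5 degrees per minute.
Time elapsed: 9:15 - 8:45 = 30 minutes
Angular displacement: 30 x 0.5 = 15 degrees

Final answer: 15 degrees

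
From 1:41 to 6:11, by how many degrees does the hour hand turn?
The hour hand moves 0.5 degrees per minute.
Time elapsed: 6:11 - 1:41 = 270 minutes
Angular displacement: 270 x 0.5 = 135 degrees

Final answer: 135 degrees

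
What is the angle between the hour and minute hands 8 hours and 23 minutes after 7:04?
First find the time 8 hours and 23 minutes after 7:04.
Total minutes: 7 x 60 + 4 + 8 x 60 + 23 = 927.
927 mod 720 = 207 minutes = 3:27.
Now compute the angle at 3:27:
Hour hand: 3 x 30 + 27 x 0.5 = 103.5 degrees
Minute hand: 27 x 6 = 162 degrees
Difference: |103.5 - 162| = 58.5 degrees
The angle is 58.5 degrees

Final answer: 58.5 degrees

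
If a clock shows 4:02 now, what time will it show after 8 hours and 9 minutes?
Starting time: 4:02
Adding 9 minutes to 2 minutes: 2 + 9 = 11 minutes
Adding 8 hours: 4 + 8 = 12
Final time: 12:11

Final answer: 12:11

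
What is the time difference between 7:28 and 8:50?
From 7:28 to 8:50:
(8 x 60 + 50) - (7 x 60 + 28) = 530 - 448 = 82 minutes
= 1 hour and 22 minutes

Final answer: 1 hour and 22 minutes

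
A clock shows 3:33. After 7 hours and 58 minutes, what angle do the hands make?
First find the time 7 hours and 58 minutes after 3:33.
Total minutes: 3 x 60 + 33 + 7 x 60 + 58 = 691.
691 mod 720 = 691 minutes = 11:31.
Now compute the angle at 11:31:
Hour hand: 11 x 30 + 31 x 0.5 = 345.5 degrees
Minute hand: 31 x 6 = 186 degrees
Difference: |345.5 - 186| = 159.5 degrees
The angle is 159.5 degrees

Final answer: 159.5 degrees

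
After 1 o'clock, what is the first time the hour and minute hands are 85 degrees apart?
At t minutes past 1:00, the hour hand is at 30 x 1 + 0.5t degrees and the minute hand is at 6t degrees.
The smaller angle between them is 85 degrees when |30H - 5.5t| = 85 or |30H - 5.5t| = 275.
With H = 1, solve 30 x 1 - 5.5t = +/- target for each target:
  t = (30 x 1 - 85) / 5.5 = -10 (outside (0, 60))
  t = (30 x 1 + 85) / 5.5 = 20.91
  t = (30 x 1 - 275) / 5.5 = -44.55 (outside (0, 60))
  t = (30 x 1 + 275) / 5.5 = 55.45
Valid solutions in (0, 60): {20.91, 55.45} minutes.
The first occurrence is t = 20.91 minutes.
The hands form a 85-degree angle at 20.91 minutes past 1:00.

Final answer: 20.91 minutes past 1:00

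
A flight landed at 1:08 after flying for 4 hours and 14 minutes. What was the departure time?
Starting time: 1:08 = 68 total minutes past 12:00
Subtracting: 4 hours and 14 minutes = 254 minutes
68 - 254 = -186 (negative, add 12 hours = 720) = 534 minutes
= 8 hours and 54 minutes past 12:00 = 8:54

Final answer: 8:54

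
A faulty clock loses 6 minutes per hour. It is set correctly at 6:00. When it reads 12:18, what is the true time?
For every 60 true minutes, the faulty clock advances 54 minutes, so 1 faulty-clock minute corresponds to 60/54 true minutes.
From 6:00 to 12:18 on the faulty dial is 378 minutes.
True elapsed: 378 x 60/54 = 420 minutes = 7 hours.
True time: 6:00 + 7 hours = 1:00.

Final answer: 1:00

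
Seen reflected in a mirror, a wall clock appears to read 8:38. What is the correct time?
Reflection across the vertical (12-6) axis maps a hand at angle A degrees to (360 - A) degrees, which sends a reading of T minutes past 12:00 to (720 - T) minutes past 12:00.
Mirror reads 8:38 = 518 minutes past 12:00.
Actual time: (720 - 518) mod 720 = 202 minutes = 3:22.

Final answer: 3:22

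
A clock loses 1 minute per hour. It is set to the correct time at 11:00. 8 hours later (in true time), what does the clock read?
For every 60 true minutes, the faulty clock advances 60 - 1 = 59 minutes.
True elapsed: 8 hours = 480 minutes.
Faulty clock advances: 480 x 59/60 = 472 minutes (drift: 8 minutes behind).
Shown time: 11:00 + 472 minutes = 6:52.

Final answer: 6:52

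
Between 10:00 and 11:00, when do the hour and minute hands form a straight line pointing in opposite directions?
For hands to be 180 degrees apart: |30H - 5.5t| = 180
With H = 10: t = (30 x 10 + 180)/5.5 = 87.27 or t = (30 x 10 - 180)/5.5 = 21.82
First valid solution (0 < t < 60): t = 21.82 minutes
The hands are opposite at 21.82 minutes past 10:00.

Final answer: 21.82 minutes past 10:00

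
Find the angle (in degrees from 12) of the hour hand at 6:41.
The hour hand moves 30 degrees per hour and 0.5 degrees per minute.
At 6:41: (6) x 30 + 41 x 0.5 = 180 + 20.5 = 200.5 degrees

Final answer: 200.5 degrees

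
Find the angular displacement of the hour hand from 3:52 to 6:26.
The hour hand moves 0.5 degrees per minute.
Time elapsed: 6:26 - 3:52 = 154 minutes
Angular displacement: 154 x 0.5 = 77 degrees

Final answer: 77 degrees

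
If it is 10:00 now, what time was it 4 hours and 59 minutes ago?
Starting time: 10:00 = 600 total minutes past 12:00
Subtracting: 4 hours and 59 minutes = 299 minutes
600 - 299 = 301 minutes
= 5 hours and 1 minute past 12:00 = 5:01

Final answer: 5:01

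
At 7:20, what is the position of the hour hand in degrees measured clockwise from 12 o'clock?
The hour hand moves 30 degrees per hour and 0.5 degrees per minute.
At 7:20: (7) x 30 + 20 x 0.5 = 210 + 10 = 220 degrees

Final answer: 220 degrees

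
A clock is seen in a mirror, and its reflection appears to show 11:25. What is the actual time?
Reflection across the vertical (12-6) axis maps a hand at angle A degrees to (360 - A) degrees, which sends a reading of T minutes past 12:00 to (720 - T) minutes past 12:00.
Mirror reads 11:25 = 685 minutes past 12:00.
Actual time: (720 - 685) mod 720 = 35 minutes = 12:35.

Final answer: 12:35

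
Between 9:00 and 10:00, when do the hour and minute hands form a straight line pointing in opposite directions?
For hands to be 180 degrees apart: |30H - 5.5t| = 180
With H = 9: t = (30 x 9 + 180)/5.5 = 81.82 or t = (30 x 9 - 180)/5.5 = 16.36
First valid solution (0 < t < 60): t = 16.36 minutes
The hands are opposite at 16.36 minutes past 9:00.

Final answer: 16.36 minutes past 9:00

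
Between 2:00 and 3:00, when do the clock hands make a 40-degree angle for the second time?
At t minutes past 2:00, the hour hand is at 30 x 2 + 0.5t degrees and the minute hand is at 6t degrees.
The smaller angle between them is 40 degrees when |30H - 5.5t| = 40 or |30H - 5.5t| = 320.
With H = 2, solve 30 x 2 - 5.5t = +/- target for each target:
  t = (30 x 2 - 40) / 5.5 = 3.64
  t = (30 x 2 + 40) / 5.5 = 18.18
  t = (30 x 2 - 320) / 5.5 = -47.27 (outside (0, 60))
  t = (30 x 2 + 320) / 5.5 = 69.09 (outside (0, 60))
Valid solutions in (0, 60): {3.64, 18.18} minutes.
The second occurrence is t = 18.18 minutes.
The hands form a 40-degree angle at 18.18 minutes past 2:00.

Final answer: 18.18 minutes past 2:00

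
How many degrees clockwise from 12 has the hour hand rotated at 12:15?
The hour hand moves 30 degrees per hour and 0.5 degrees per minute.
At 12:15: (0) x 30 + 15 x 0.5 = 0 + 7.5 = 7.5 degrees

Final answer: 7.5 degrees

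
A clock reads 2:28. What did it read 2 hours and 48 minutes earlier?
Starting time: 2:28 = 148 total minutes past 12:00
Subtracting: 2 hours and 48 minutes = 168 minutes
148 - 168 = -20 (negative, add 12 hours = 720) = 700 minutes
= 11 hours and 40 minutes past 12:00 = 11:40

Final answer: 11:40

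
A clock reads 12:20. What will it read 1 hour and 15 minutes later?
Starting time: 12:20
Adding 15 minutes to 20 minutes: 20 + 15 = 35 minutes
Adding 1 hour: 12 + 1 = 13 - 12 = 1
Final time: 1:35

Final answer: 1:35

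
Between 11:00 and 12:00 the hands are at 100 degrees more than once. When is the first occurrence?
At t minutes past 11:00, the hour hand is at 30 x 11 + 0.5t degrees and the minute hand is at 6t degrees.
The smaller angle between them is 100 degrees when |30H - 5.5t| = 100 or |30H - 5.5t| = 260.
With H = 11, solve 30 x 11 - 5.5t = +/- target for each target:
  t = (30 x 11 - 100) / 5.5 = 41.82
  t = (30 x 11 + 100) / 5.5 = 78.18 (outside (0, 60))
  t = (30 x 11 - 260) / 5.5 = 12.73
  t = (30 x 11 + 260) / 5.5 = 107.27 (outside (0, 60))
Valid solutions in (0, 60): {12.73, 41.82} minutes.
The first occurrence is t = 12.73 minutes.
The hands form a 100-degree angle at 12.73 minutes past 11:00.

Final answer: 12.73 minutes past 11:00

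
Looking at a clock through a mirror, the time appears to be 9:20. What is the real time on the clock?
Reflection across the vertical (12-6) axis maps a hand at angle A degrees to (360 - A) degrees, which sends a reading of T minutes past 12:00 to (720 - T) minutes past 12:00.
Mirror reads 9:20 = 560 minutes past 12:00.
Actual time: (720 - 560) mod 720 = 160 minutes = 2:40.

Final answer: 2:40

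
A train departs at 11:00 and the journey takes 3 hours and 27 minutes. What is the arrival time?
Starting time: 11:00
Adding 27 minutes to 0 minutes: 0 + 27 = 27 minutes
Adding 3 hours: 11 + 3 = 14 - 12 = 2
Final time: 2:27

Final answer: 2:27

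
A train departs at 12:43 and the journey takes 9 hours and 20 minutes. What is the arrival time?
Starting time: 12:43
Adding 20 minutes to 43 minutes: 43 + 20 = 63 minutes = 1 hour and 3 minutes
Adding 9 hours: 12 + 9 + 1 (carry) = 22 - 12 = 10
Final time: 10:03

Final answer: 10:03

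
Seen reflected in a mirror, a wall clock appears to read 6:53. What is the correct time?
Reflection across the vertical (12-6) axis maps a hand at angle A degrees to (360 - A) degrees, which sends a reading of T minutes past 12:00 to (720 - T) minutes past 12:00.
Mirror reads 6:53 = 413 minutes past 12:00.
Actual time: (720 - 413) mod 720 = 307 minutes = 5:07.

Final answer: 5:07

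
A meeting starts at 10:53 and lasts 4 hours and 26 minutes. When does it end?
Starting time: 10:53
Adding 26 minutes to 53 minutes: 53 + 26 = 79 minutes = 1 hour and 19 minutes
Adding 4 hours: 10 + 4 + 1 (carry) = 15 - 12 = 3
Final time: 3:19

Final answer: 3:19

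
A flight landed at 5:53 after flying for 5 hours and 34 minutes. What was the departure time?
Starting time: 5:53 = 353 total minutes past 12:00
Subtracting: 5 hours and 34 minutes = 334 minutes
353 - 334 = 19 minutes
= 19 minutes past 12:00 = 12:19

Final answer: 12:19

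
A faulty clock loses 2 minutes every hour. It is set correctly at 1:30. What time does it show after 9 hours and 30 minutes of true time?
For every 60 true minutes, the faulty clock advances 60 - 2 = 58 minutes.
True elapsed: 9 hours and 30 minutes = 570 minutes.
Faulty clock advances: 570 x 58/60 = 551 minutes (drift: 19 minutes behind).
Shown time: 1:30 + 551 minutes = 10:41.

Final answer: 10:41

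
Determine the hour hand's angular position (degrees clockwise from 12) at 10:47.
The hour hand moves 30 degrees per hour and 0.5 degrees per minute.
At 10:47: (10) x 30 + 47 x 0.5 = 300 + 23.5 = 323.5 degrees

Final answer: 323.5 degrees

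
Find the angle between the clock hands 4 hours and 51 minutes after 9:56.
First find the time 4 hours and 51 minutes after 9:56.
Total minutes: 9 x 60 + 56 + 4 x 60 + 51 = 887.
887 mod 720 = 167 minutes = 2:47.
Now compute the angle at 2:47:
Hour hand: 2 x 30 + 47 x 0.5 = 83.5 degrees
Minute hand: 47 x 6 = 282 degrees
Difference: |83.5 - 282| = 198.5 degrees
Smaller angle: 360 - 198.5 = 161.5 degrees

Final answer: 161.5 degrees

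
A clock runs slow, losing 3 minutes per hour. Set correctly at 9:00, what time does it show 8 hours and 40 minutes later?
For every 60 true minutes, the faulty clock advances 60 - 3 = 57 minutes.
True elapsed: 8 hours and 40 minutes = 520 minutes.
Faulty clock advances: 520 x 57/60 = 494 minutes (drift: 26 minutes behind).
Shown time: 9:00 + 494 minutes = 5:14.

Final answer: 5:14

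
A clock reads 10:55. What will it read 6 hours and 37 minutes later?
Starting time: 10:55
Adding 37 minutes to 55 minutes: 55 + 37 = 92 minutes = 1 hour and 32 minutes
Adding 6 hours: 10 + 6 + 1 (carry) = 17 - 12 = 5
Final time: 5:32

Final answer: 5:32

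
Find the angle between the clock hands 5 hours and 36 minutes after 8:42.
First find the time 5 hours and 36 minutes after 8:42.
Total minutes: 8 x 60 + 42 + 5 x 60 + 36 = 858.
858 mod 720 = 138 minutes = 2:18.
Now compute the angle at 2:18:
Hour hand: 2 x 30 + 18 x 0.5 = 69 degrees
Minute hand: 18 x 6 = 108 degrees
Difference: |69 - 108| = 39 degrees
The angle is 39 degrees

Final answer: 39 degrees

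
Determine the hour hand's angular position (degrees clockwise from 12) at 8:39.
The hour hand moves 30 degrees per hour and 0.5 degrees per minute.
At 8:39: (8) x 30 + 39 x 0.5 = 240 + 19.5 = 259.5 degrees

Final answer: 259.5 degrees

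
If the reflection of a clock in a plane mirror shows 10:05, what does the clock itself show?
Reflection across the vertical (12-6) axis maps a hand at angle A degrees to (360 - A) degrees, which sends a reading of T minutes past 12:00 to (720 - T) minutes past 12:00.
Mirror reads 10:05 = 605 minutes past 12:00.
Actual time: (720 - 605) mod 720 = 115 minutes = 1:55.

Final answer: 1:55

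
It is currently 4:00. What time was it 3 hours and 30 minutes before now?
Starting time: 4:00 = 240 total minutes past 12:00
Subtracting: 3 hours and 30 minutes = 210 minutes
240 - 210 = 30 minutes
= 30 minutes past 12:00 = 12:30

Final answer: 12:30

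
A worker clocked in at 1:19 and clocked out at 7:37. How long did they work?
From 1:19 to 7:37:
(7 x 60 + 37) - (1 x 60 + 19) = 457 - 79 = 378 minutes
= 6 hours and 18 minutes

Final answer: 6 hours and 18 minutes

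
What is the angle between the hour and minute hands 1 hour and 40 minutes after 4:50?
First find the time 1 hour and 40 minutes after 4:50.
Total minutes: 4 x 60 + 50 + 1 x 60 + 40 = 390.
390 mod 720 = 390 minutes = 6:30.
Now compute the angle at 6:30:
Hour hand: 6 x 30 + 30 x 0.5 = 195 degrees
Minute hand: 30 x 6 = 180 degrees
Difference: |195 - 180| = 15 degrees
The angle is 15 degrees

Final answer: 15 degrees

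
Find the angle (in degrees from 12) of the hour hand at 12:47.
The hour hand moves 30 degrees per hour and 0.5 degrees per minute.
At 12:47: (0) x 30 + 47 x 0.5 = 0 + 23.5 = 23.5 degrees

Final answer: 23.5 degrees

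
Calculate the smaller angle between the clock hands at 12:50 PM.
Hour hand position: 0 x 30 + 50 x 0.5 = 25 degrees
Minute hand position: 50 x 6 = 300 degrees
Difference: |25 - 300| = 275 degrees
Since 275 > 180, the smaller angle is 360 - 275 = 85 degrees

Final answer: 85 degrees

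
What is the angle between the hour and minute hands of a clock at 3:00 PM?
Hour hand position: 3 x 30 + 0 x 0.5 = 90 degrees
Minute hand position: 0 x 6 = 0 degrees
Difference: |90 - 0| = 90 degrees
The angle between the hands is 90 degrees

Final answer: 90 degrees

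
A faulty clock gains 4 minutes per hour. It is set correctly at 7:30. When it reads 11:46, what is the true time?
For every 60 true minutes, the faulty clock advances 64 minutes, so 1 faulty-clock minute corresponds to 60/64 true minutes.
From 7:30 to 11:46 on the faulty dial is 256 minutes.
True elapsed: 256 x 60/64 = 240 minutes = 4 hours.
True time: 7:30 + 4 hours = 11:30.

Final answer: 11:30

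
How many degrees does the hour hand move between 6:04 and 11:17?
The hour hand moves 0.5 degrees per minute.
Time elapsed: 11:17 - 6:04 = 313 minutes
Angular displacement: 313 x 0.5 = 156.5 degrees

Final answer: 156.5 degrees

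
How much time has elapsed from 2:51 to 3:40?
From 2:51 to 3:40:
(3 x 60 + 40) - (2 x 60 + 51) = 220 - 171 = 49 minutes
= 49 minutes

Final answer: 49 minutes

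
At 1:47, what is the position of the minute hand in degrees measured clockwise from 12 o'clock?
The minute hand moves 6 degrees per minute.
At 1:47: 47 x 6 = 282 degrees

Final answer: 282 degrees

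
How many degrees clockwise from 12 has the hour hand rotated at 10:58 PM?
The hour hand moves 30 degrees per hour and 0.5 degrees per minute.
At 10:58: (10) x 30 + 58 x 0.5 = 300 + 29 = 329 degrees

Final answer: 329 degrees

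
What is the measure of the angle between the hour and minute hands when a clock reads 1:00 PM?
Hour hand position: 1 x 30 + 0 x 0.5 = 30 degrees
Minute hand position: 0 x 6 = 0 degrees
Difference: |30 - 0| = 30 degrees
The angle between the hands is 30 degrees

Final answer: 30 degrees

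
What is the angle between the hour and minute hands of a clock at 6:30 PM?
Hour hand position: 6 x 30 + 30 x 0.5 = 195 degrees
Minute hand position: 30 x 6 = 180 degrees
Difference: |195 - 180| = 15 degrees
The angle between the hands is 15 degrees

Final answer: 15 degrees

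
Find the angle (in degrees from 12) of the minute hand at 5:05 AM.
The minute hand moves 6 degrees per minute.
At 5:05: 5 x 6 = 30 degrees

Final answer: 30 degrees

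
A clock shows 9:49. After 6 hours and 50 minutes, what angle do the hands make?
First find the time 6 hours and 50 minutes after 9:49.
Total minutes: 9 x 60 + 49 + 6 x 60 + 50 = 999.
999 mod 720 = 279 minutes = 4:39.
Now compute the angle at 4:39:
Hour hand: 4 x 30 + 39 x 0.5 = 139.5 degrees
Minute hand: 39 x 6 = 234 degrees
Difference: |139.5 - 234| = 94.5 degrees
The angle is 94.5 degrees

Final answer: 94.5 degrees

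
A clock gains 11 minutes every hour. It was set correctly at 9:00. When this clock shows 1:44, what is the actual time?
For every 60 true minutes, the faulty clock advances 71 minutes, so 1 faulty-clock minute corresponds to 60/71 true minutes.
From 9:00 to 1:44 on the faulty dial is 284 minutes.
True elapsed: 284 x 60/71 = 240 minutes = 4 hours.
True time: 9:00 + 4 hours = 1:00.

Final answer: 1:00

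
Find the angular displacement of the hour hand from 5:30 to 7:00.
The hour hand moves 0.5 degrees per minute.
Time elapsed: 7:00 - 5:30 = 90 minutes
Angular displacement: 90 x 0.5 = 45 degrees

Final answer: 45 degrees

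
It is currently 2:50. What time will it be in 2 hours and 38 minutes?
Starting time: 2:50
Adding 38 minutes to 50 minutes: 50 + 38 = 88 minutes = 1 hour and 28 minutes
Adding 2 hours: 2 + 2 + 1 (carry) = 5
Final time: 5:28

Final answer: 5:28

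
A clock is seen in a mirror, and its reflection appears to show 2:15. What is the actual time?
Reflection across the vertical (12-6) axis maps a hand at angle A degrees to (360 - A) degrees, which sends a reading of T minutes past 12:00 to (720 - T) minutes past 12:00.
Mirror reads 2:15 = 135 minutes past 12:00.
Actual time: (720 - 135) mod 720 = 585 minutes = 9:45.

Final answer: 9:45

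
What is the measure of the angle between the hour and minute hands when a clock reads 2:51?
Hour hand position: 2 x 30 + 51 x 0.5 = 85.5 degrees
Minute hand position: 51 x 6 = 306 degrees
Difference: |85.5 - 306| = 220.5 degrees
Since 220.5 > 180, the smaller angle is 360 - 220.5 = 139.5 degrees

Final answer: 139.5 degrees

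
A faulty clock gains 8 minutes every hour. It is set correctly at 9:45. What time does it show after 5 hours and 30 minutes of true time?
For every 60 true minutes, the faulty clock advances 60 + 8 = 68 minutes.
True elapsed: 5 hours and 30 minutes = 330 minutes.
Faulty clock advances: 330 x 68/60 = 374 minutes (drift: 44 minutes ahead).
Shown time: 9:45 + 374 minutes = 3:59.

Final answer: 3:59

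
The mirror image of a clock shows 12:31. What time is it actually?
Reflection across the vertical (12-6) axis maps a hand at angle A degrees to (360 - A) degrees, which sends a reading of T minutes past 12:00 to (720 - T) minutes past 12:00.
Mirror reads 12:31 = 31 minutes past 12:00.
Actual time: (720 - 31) mod 720 = 689 minutes = 11:29.

Final answer: 11:29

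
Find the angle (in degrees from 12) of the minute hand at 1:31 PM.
The minute hand moves 6 degrees per minute.
At 1:31: 31 x 6 = 186 degrees

Final answer: 186 degrees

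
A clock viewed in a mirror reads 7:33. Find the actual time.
Reflection across the vertical (12-6) axis maps a hand at angle A degrees to (360 - A) degrees, which sends a reading of T minutes past 12:00 to (720 - T) minutes past 12:00.
Mirror reads 7:33 = 453 minutes past 12:00.
Actual time: (720 - 453) mod 720 = 267 minutes = 4:27.

Final answer: 4:27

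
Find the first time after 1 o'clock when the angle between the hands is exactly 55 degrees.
At t minutes past 1:00, the hour hand is at 30 x 1 + 0.5t degrees and the minute hand is at 6t degrees.
The smaller angle between them is 55 degrees when |30H - 5.5t| = 55 or |30H - 5.5t| = 305.
With H = 1, solve 30 x 1 - 5.5t = +/- target for each target:
  t = (30 x 1 - 55) / 5.5 = -4.55 (outside (0, 60))
  t = (30 x 1 + 55) / 5.5 = 15.45
  t = (30 x 1 - 305) / 5.5 = -50 (outside (0, 60))
  t = (30 x 1 + 305) / 5.5 = 60.91 (outside (0, 60))
Valid solutions in (0, 60): {15.45} minutes.
The first occurrence is t = 15.45 minutes.
The hands form a 55-degree angle at 15.45 minutes past 1:00.

Final answer: 15.45 minutes past 1:00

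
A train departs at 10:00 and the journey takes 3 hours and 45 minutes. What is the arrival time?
Starting time: 10:00
Adding 45 minutes to 0 minutes: 0 + 45 = 45 minutes
Adding 3 hours: 10 + 3 = 13 - 12 = 1
Final time: 1:45

Final answer: 1:45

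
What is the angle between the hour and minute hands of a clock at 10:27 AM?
Hour hand position: 10 x 30 + 27 x 0.5 = 313.5 degrees
Minute hand position: 27 x 6 = 162 degrees
Difference: |313.5 - 162| = 151.5 degrees
The angle between the hands is 151.5 degrees

Final answer: 151.5 degrees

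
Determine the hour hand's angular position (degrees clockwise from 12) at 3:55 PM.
The hour hand moves 30 degrees per hour and 0.5 degrees per minute.
At 3:55: (3) x 30 + 55 x 0.5 = 90 + 27.5 = 117.5 degrees

Final answer: 117.5 degrees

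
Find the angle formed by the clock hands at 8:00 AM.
Hour hand position: 8 x 30 + 0 x 0.5 = 240 degrees
Minute hand position: 0 x 6 = 0 degrees
Difference: |240 - 0| = 240 degrees
Since 240 > 180, the smaller angle is 360 - 240 = 120 degrees

Final answer: 120 degrees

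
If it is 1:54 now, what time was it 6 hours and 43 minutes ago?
Starting time: 1:54 = 114 total minutes past 12:00
Subtracting: 6 hours and 43 minutes = 403 minutes
114 - 403 = -289 (negative, add 12 hours = 720) = 431 minutes
= 7 hours and 11 minutes past 12:00 = 7:11

Final answer: 7:11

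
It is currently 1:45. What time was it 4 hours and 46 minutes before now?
Starting time: 1:45 = 105 total minutes past 12:00
Subtracting: 4 hours and 46 minutes = 286 minutes
105 - 286 = -181 (negative, add 12 hours = 720) = 539 minutes
= 8 hours and 59 minutes past 12:00 = 8:59

Final answer: 8:59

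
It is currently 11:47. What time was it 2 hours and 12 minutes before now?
Starting time: 11:47 = 707 total minutes past 12:00
Subtracting: 2 hours and 12 minutes = 132 minutes
707 - 132 = 575 minutes
= 9 hours and 35 minutes past 12:00 = 9:35

Final answer: 9:35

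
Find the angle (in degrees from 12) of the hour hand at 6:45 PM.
The hour hand moves 30 degrees per hour and 0.5 degrees per minute.
At 6:45: (6) x 30 + 45 x 0.5 = 180 + 22.5 = 202.5 degrees

Final answer: 202.5 degrees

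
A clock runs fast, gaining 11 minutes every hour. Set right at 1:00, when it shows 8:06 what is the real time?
For every 60 true minutes, the faulty clock advances 71 minutes, so 1 faulty-clock minute corresponds to 60/71 true minutes.
From 1:00 to 8:06 on the faulty dial is 426 minutes.
True elapsed: 426 x 60/71 = 360 minutes = 6 hours.
True time: 1:00 + 6 hours = 7:00.

Final answer: 7:00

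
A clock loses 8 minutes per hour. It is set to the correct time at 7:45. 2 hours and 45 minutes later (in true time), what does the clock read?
For every 60 true minutes, the faulty clock advances 60 - 8 = 52 minutes.
True elapsed: 2 hours and 45 minutes = 165 minutes.
Faulty clock advances: 165 x 52/60 = 143 minutes (drift: 22 minutes behind).
Shown time: 7:45 + 143 minutes = 10:08.

Final answer: 10:08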